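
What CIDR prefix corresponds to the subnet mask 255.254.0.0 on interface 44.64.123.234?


Binary: 11111111.11111110.00000000.00000000
Count leading 1s
Prefix: /15


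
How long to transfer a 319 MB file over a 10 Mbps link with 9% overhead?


Effective throughput = 10 * (1 - 9/100) = 9.1 Mbps
File size in Mb = 319 * 8 = 2552 Mb
Time = 2552 / 9.1
Time = 280.4396 seconds


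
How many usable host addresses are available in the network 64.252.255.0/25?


Host bits = 32 - 25 = 7
Total addresses = 2^7 = 128
Usable = total - 2 (network and broadcast)
Usable hosts: 126


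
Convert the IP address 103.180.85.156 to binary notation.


103 = 01100111
180 = 10110100
85 = 01010101
156 = 10011100
Binary: 01100111.10110100.01010101.10011100


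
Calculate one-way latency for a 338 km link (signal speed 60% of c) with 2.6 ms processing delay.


Speed = 0.6 * 3e5 km/s = 180000 km/s
Propagation delay = 338 / 180000 = 0.0019 s = 1.8778 ms
Processing delay = 2.6 ms
Total one-way latency = 4.4778 ms


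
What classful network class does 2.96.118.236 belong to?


First octet: 2
Binary: 00000010
0xxxxxxx -> Class A (1-126)
Class A, default mask 255.0.0.0 (/8)


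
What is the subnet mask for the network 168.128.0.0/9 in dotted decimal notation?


/9 means 9 network bits, 23 host bits
Binary: 11111111100000000000000000000000
Mask: 255.128.0.0


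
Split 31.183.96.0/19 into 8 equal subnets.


New prefix = 19 + 3 = 22
Each subnet has 1024 addresses
  31.183.96.0/22
  31.183.100.0/22
  31.183.104.0/22
  31.183.108.0/22
  31.183.112.0/22
  31.183.116.0/22
  31.183.120.0/22
  31.183.124.0/22
Subnets: 31.183.96.0/22, 31.183.100.0/22, 31.183.104.0/22, 31.183.108.0/22, 31.183.112.0/22, 31.183.116.0/22, 31.183.120.0/22, 31.183.124.0/22


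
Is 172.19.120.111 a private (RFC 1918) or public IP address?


RFC 1918 private ranges:
  10.0.0.0/8 (10.0.0.0 - 10.255.255.255)
  172.16.0.0/12 (172.16.0.0 - 172.31.255.255)
  192.168.0.0/16 (192.168.0.0 - 192.168.255.255)
Private (in 172.16.0.0/12)


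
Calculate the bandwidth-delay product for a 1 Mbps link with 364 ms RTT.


BDP = bandwidth * RTT
= 1 Mbps * 364 ms
= 1 * 1e6 * 364 / 1000 bits
= 364000 bits
= 45500 bytes
= 44.4336 KB
BDP = 364000 bits (45500 bytes)


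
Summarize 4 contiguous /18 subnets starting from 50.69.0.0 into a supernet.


Original prefix: /18
Number of subnets: 4 = 2^2
New prefix = 18 - 2 = 16
Supernet: 50.69.0.0/16


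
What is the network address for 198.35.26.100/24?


IP:   11000110.00100011.00011010.01100100
Mask: 11111111.11111111.11111111.00000000
AND operation:
Net:  11000110.00100011.00011010.00000000
Network: 198.35.26.0/24


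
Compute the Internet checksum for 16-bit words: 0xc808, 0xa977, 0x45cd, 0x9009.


Sum all words (with carry folding):
+ 0xc808 = 0xc808
+ 0xa977 = 0x7180
+ 0x45cd = 0xb74d
+ 0x9009 = 0x4757
One's complement: ~0x4757
Checksum = 0xb8a8


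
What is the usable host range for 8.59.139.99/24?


Network: 8.59.139.0
Broadcast: 8.59.139.255
First usable = network + 1
Last usable = broadcast - 1
Range: 8.59.139.1 to 8.59.139.254


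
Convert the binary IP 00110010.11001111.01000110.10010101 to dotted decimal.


00110010 = 50
11001111 = 207
01000110 = 70
10010101 = 149
IP: 50.207.70.149


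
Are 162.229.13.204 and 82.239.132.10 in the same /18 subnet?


Mask: 255.255.192.0
162.229.13.204 AND mask = 162.229.0.0
82.239.132.10 AND mask = 82.239.128.0
No, different subnets (162.229.0.0 vs 82.239.128.0)


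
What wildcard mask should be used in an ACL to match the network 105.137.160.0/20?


Subnet mask: 255.255.240.0
Wildcard = 255.255.255.255 - subnet mask
255 - 255 = 0
255 - 255 = 0
255 - 240 = 15
255 - 0 = 255
Wildcard: 0.0.15.255


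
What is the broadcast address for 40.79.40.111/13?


Network: 40.72.0.0/13
Host bits = 19
Set all host bits to 1:
Broadcast: 40.79.255.255


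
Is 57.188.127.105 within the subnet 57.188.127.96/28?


Subnet network: 57.188.127.96
Test IP AND mask: 57.188.127.96
Yes, 57.188.127.105 is in 57.188.127.96/28


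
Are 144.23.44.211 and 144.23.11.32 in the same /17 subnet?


Mask: 255.255.128.0
144.23.44.211 AND mask = 144.23.0.0
144.23.11.32 AND mask = 144.23.0.0
Yes, same subnet (144.23.0.0)


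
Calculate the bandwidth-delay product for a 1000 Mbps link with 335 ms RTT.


BDP = bandwidth * RTT
= 1000 Mbps * 335 ms
= 1000 * 1e6 * 335 / 1000 bits
= 335000000 bits
= 41875000 bytes
= 40893.5547 KB
BDP = 335000000 bits (41875000 bytes)


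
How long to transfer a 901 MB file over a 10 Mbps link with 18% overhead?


Effective throughput = 10 * (1 - 18/100) = 8.2 Mbps
File size in Mb = 901 * 8 = 7208 Mb
Time = 7208 / 8.2
Time = 879.0244 seconds


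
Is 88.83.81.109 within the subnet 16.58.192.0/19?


Subnet network: 16.58.192.0
Test IP AND mask: 88.83.64.0
No, 88.83.81.109 is not in 16.58.192.0/19


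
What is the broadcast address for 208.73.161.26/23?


Network: 208.73.160.0/23
Host bits = 9
Set all host bits to 1:
Broadcast: 208.73.161.255


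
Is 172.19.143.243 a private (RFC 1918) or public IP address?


RFC 1918 private ranges:
  10.0.0.0/8 (10.0.0.0 - 10.255.255.255)
  172.16.0.0/12 (172.16.0.0 - 172.31.255.255)
  192.168.0.0/16 (192.168.0.0 - 192.168.255.255)
Private (in 172.16.0.0/12)


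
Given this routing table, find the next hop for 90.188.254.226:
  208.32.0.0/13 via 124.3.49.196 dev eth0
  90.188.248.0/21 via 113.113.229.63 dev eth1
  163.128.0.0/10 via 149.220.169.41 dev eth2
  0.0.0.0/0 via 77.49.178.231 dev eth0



Longest prefix match for 90.188.254.226:
  /13 208.32.0.0: no
  /21 90.188.248.0: MATCH
  /10 163.128.0.0: no
  /0 0.0.0.0: MATCH
Selected: next-hop 113.113.229.63 via eth1 (matched /21)


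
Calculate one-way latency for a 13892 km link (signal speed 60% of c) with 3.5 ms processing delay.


Speed = 0.6 * 3e5 km/s = 180000 km/s
Propagation delay = 13892 / 180000 = 0.0772 s = 77.1778 ms
Processing delay = 3.5 ms
Total one-way latency = 80.6778 ms


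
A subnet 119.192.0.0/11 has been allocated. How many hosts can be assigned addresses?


Host bits = 32 - 11 = 21
Total addresses = 2^21 = 2097152
Usable = total - 2 (network and broadcast)
Usable hosts: 2097150


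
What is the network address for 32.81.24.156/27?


IP:   00100000.01010001.00011000.10011100
Mask: 11111111.11111111.11111111.11100000
AND operation:
Net:  00100000.01010001.00011000.10000000
Network: 32.81.24.128/27


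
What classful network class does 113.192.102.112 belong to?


First octet: 113
Binary: 01110001
0xxxxxxx -> Class A (1-126)
Class A, default mask 255.0.0.0 (/8)


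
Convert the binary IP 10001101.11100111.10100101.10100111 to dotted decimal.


10001101 = 141
11100111 = 231
10100101 = 165
10100111 = 167
IP: 141.231.165.167


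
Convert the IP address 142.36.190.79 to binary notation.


142 = 10001110
36 = 00100100
190 = 10111110
79 = 01001111
Binary: 10001110.00100100.10111110.01001111


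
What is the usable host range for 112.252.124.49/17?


Network: 112.252.0.0
Broadcast: 112.252.127.255
First usable = network + 1
Last usable = broadcast - 1
Range: 112.252.0.1 to 112.252.127.254


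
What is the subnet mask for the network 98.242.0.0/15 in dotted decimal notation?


/15 means 15 network bits, 17 host bits
Binary: 11111111111111100000000000000000
Mask: 255.254.0.0


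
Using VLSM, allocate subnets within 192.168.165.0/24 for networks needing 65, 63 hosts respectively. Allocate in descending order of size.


65 hosts -> /25 (126 usable): 192.168.165.0/25
63 hosts -> /25 (126 usable): 192.168.165.128/25
Allocation: 192.168.165.0/25 (65 hosts, 126 usable); 192.168.165.128/25 (63 hosts, 126 usable)


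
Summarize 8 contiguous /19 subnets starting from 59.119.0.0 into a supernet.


Original prefix: /19
Number of subnets: 8 = 2^3
New prefix = 19 - 3 = 16
Supernet: 59.119.0.0/16


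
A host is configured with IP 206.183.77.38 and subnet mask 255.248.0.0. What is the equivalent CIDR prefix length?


Binary: 11111111.11111000.00000000.00000000
Count leading 1s
Prefix: /13


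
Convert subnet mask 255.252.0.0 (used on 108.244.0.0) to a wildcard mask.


Subnet mask: 255.252.0.0
Wildcard = 255.255.255.255 - subnet mask
255 - 255 = 0
255 - 252 = 3
255 - 0 = 255
255 - 0 = 255
Wildcard: 0.3.255.255


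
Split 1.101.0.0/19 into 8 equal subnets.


New prefix = 19 + 3 = 22
Each subnet has 1024 addresses
  1.101.0.0/22
  1.101.4.0/22
  1.101.8.0/22
  1.101.12.0/22
  1.101.16.0/22
  1.101.20.0/22
  1.101.24.0/22
  1.101.28.0/22
Subnets: 1.101.0.0/22, 1.101.4.0/22, 1.101.8.0/22, 1.101.12.0/22, 1.101.16.0/22, 1.101.20.0/22, 1.101.24.0/22, 1.101.28.0/22


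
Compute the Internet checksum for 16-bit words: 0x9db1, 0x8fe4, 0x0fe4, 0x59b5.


Sum all words (with carry folding):
+ 0x9db1 = 0x9db1
+ 0x8fe4 = 0x2d96
+ 0x0fe4 = 0x3d7a
+ 0x59b5 = 0x972f
One's complement: ~0x972f
Checksum = 0x68d0


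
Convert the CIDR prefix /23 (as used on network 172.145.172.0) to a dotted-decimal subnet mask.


/23 means 23 network bits, 9 host bits
Binary: 11111111111111111111111000000000
Mask: 255.255.254.0


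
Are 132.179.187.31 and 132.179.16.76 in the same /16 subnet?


Mask: 255.255.0.0
132.179.187.31 AND mask = 132.179.0.0
132.179.16.76 AND mask = 132.179.0.0
Yes, same subnet (132.179.0.0)


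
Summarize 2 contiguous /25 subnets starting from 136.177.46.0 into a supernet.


Original prefix: /25
Number of subnets: 2 = 2^1
New prefix = 25 - 1 = 24
Supernet: 136.177.46.0/24


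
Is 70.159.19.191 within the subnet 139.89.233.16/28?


Subnet network: 139.89.233.16
Test IP AND mask: 70.159.19.176
No, 70.159.19.191 is not in 139.89.233.16/28


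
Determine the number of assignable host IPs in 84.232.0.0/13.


Host bits = 32 - 13 = 19
Total addresses = 2^19 = 524288
Usable = total - 2 (network and broadcast)
Usable hosts: 524286


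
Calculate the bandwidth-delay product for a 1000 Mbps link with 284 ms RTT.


BDP = bandwidth * RTT
= 1000 Mbps * 284 ms
= 1000 * 1e6 * 284 / 1000 bits
= 284000000 bits
= 35500000 bytes
= 34667.9688 KB
BDP = 284000000 bits (35500000 bytes)


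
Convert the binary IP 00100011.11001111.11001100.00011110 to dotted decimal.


00100011 = 35
11001111 = 207
11001100 = 204
00011110 = 30
IP: 35.207.204.30


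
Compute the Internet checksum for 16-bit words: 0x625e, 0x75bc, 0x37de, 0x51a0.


Sum all words (with carry folding):
+ 0x625e = 0x625e
+ 0x75bc = 0xd81a
+ 0x37de = 0x0ff9
+ 0x51a0 = 0x6199
One's complement: ~0x6199
Checksum = 0x9e66


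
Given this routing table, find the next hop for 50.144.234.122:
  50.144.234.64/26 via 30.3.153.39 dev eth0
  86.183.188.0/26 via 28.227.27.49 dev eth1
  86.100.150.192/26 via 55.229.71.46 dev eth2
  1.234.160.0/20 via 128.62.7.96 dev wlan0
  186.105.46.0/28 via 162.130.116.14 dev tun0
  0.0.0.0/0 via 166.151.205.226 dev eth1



Longest prefix match for 50.144.234.122:
  /26 50.144.234.64: MATCH
  /26 86.183.188.0: no
  /26 86.100.150.192: no
  /20 1.234.160.0: no
  /28 186.105.46.0: no
  /0 0.0.0.0: MATCH
Selected: next-hop 30.3.153.39 via eth0 (matched /26)


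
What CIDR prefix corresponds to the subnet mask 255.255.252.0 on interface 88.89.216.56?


Binary: 11111111.11111111.11111100.00000000
Count leading 1s
Prefix: /22


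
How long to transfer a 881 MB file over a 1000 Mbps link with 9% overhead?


Effective throughput = 1000 * (1 - 9/100) = 910 Mbps
File size in Mb = 881 * 8 = 7048 Mb
Time = 7048 / 910
Time = 7.7451 seconds


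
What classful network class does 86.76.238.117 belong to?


First octet: 86
Binary: 01010110
0xxxxxxx -> Class A (1-126)
Class A, default mask 255.0.0.0 (/8)


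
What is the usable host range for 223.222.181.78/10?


Network: 223.192.0.0
Broadcast: 223.255.255.255
First usable = network + 1
Last usable = broadcast - 1
Range: 223.192.0.1 to 223.255.255.254


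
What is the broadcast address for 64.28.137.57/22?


Network: 64.28.136.0/22
Host bits = 10
Set all host bits to 1:
Broadcast: 64.28.139.255


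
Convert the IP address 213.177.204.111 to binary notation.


213 = 11010101
177 = 10110001
204 = 11001100
111 = 01101111
Binary: 11010101.10110001.11001100.01101111


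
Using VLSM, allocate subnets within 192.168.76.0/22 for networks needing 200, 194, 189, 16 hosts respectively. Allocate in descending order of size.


200 hosts -> /24 (254 usable): 192.168.76.0/24
194 hosts -> /24 (254 usable): 192.168.77.0/24
189 hosts -> /24 (254 usable): 192.168.78.0/24
16 hosts -> /27 (30 usable): 192.168.79.0/27
Allocation: 192.168.76.0/24 (200 hosts, 254 usable); 192.168.77.0/24 (194 hosts, 254 usable); 192.168.78.0/24 (189 hosts, 254 usable); 192.168.79.0/27 (16 hosts, 30 usable)


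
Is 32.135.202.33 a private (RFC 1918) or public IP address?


RFC 1918 private ranges:
  10.0.0.0/8 (10.0.0.0 - 10.255.255.255)
  172.16.0.0/12 (172.16.0.0 - 172.31.255.255)
  192.168.0.0/16 (192.168.0.0 - 192.168.255.255)
Public (not in any RFC 1918 range)


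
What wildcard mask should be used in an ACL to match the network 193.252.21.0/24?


Subnet mask: 255.255.255.0
Wildcard = 255.255.255.255 - subnet mask
255 - 255 = 0
255 - 255 = 0
255 - 255 = 0
255 - 0 = 255
Wildcard: 0.0.0.255


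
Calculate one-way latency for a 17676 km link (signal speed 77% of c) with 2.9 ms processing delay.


Speed = 0.77 * 3e5 km/s = 231000 km/s
Propagation delay = 17676 / 231000 = 0.0765 s = 76.5195 ms
Processing delay = 2.9 ms
Total one-way latency = 79.4195 ms


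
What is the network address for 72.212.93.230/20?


IP:   01001000.11010100.01011101.11100110
Mask: 11111111.11111111.11110000.00000000
AND operation:
Net:  01001000.11010100.01010000.00000000
Network: 72.212.80.0/20


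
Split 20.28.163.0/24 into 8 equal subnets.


New prefix = 24 + 3 = 27
Each subnet has 32 addresses
  20.28.163.0/27
  20.28.163.32/27
  20.28.163.64/27
  20.28.163.96/27
  20.28.163.128/27
  20.28.163.160/27
  20.28.163.192/27
  20.28.163.224/27
Subnets: 20.28.163.0/27, 20.28.163.32/27, 20.28.163.64/27, 20.28.163.96/27, 20.28.163.128/27, 20.28.163.160/27, 20.28.163.192/27, 20.28.163.224/27


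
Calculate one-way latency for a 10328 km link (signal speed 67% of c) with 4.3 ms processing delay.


Speed = 0.67 * 3e5 km/s = 201000 km/s
Propagation delay = 10328 / 201000 = 0.0514 s = 51.3831 ms
Processing delay = 4.3 ms
Total one-way latency = 55.6831 ms


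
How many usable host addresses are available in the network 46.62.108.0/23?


Host bits = 32 - 23 = 9
Total addresses = 2^9 = 512
Usable = total - 2 (network and broadcast)
Usable hosts: 510


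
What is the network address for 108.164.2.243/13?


IP:   01101100.10100100.00000010.11110011
Mask: 11111111.11111000.00000000.00000000
AND operation:
Net:  01101100.10100000.00000000.00000000
Network: 108.160.0.0/13


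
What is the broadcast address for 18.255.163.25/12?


Network: 18.240.0.0/12
Host bits = 20
Set all host bits to 1:
Broadcast: 18.255.255.255


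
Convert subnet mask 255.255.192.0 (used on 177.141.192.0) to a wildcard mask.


Subnet mask: 255.255.192.0
Wildcard = 255.255.255.255 - subnet mask
255 - 255 = 0
255 - 255 = 0
255 - 192 = 63
255 - 0 = 255
Wildcard: 0.0.63.255


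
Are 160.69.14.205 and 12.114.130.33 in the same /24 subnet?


Mask: 255.255.255.0
160.69.14.205 AND mask = 160.69.14.0
12.114.130.33 AND mask = 12.114.130.0
No, different subnets (160.69.14.0 vs 12.114.130.0)


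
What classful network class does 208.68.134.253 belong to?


First octet: 208
Binary: 11010000
110xxxxx -> Class C (192-223)
Class C, default mask 255.255.255.0 (/24)


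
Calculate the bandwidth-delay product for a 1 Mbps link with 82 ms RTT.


BDP = bandwidth * RTT
= 1 Mbps * 82 ms
= 1 * 1e6 * 82 / 1000 bits
= 82000 bits
= 10250 bytes
= 10.0098 KB
BDP = 82000 bits (10250 bytes)


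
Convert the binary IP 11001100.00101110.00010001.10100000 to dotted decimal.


11001100 = 204
00101110 = 46
00010001 = 17
10100000 = 160
IP: 204.46.17.160


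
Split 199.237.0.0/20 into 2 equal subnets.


New prefix = 20 + 1 = 21
Each subnet has 2048 addresses
  199.237.0.0/21
  199.237.8.0/21
Subnets: 199.237.0.0/21, 199.237.8.0/21


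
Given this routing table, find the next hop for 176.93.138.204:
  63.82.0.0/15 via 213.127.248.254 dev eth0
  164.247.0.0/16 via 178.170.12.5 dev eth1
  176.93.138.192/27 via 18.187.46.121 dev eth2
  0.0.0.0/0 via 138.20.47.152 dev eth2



Longest prefix match for 176.93.138.204:
  /15 63.82.0.0: no
  /16 164.247.0.0: no
  /27 176.93.138.192: MATCH
  /0 0.0.0.0: MATCH
Selected: next-hop 18.187.46.121 via eth2 (matched /27)


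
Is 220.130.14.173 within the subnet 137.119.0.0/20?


Subnet network: 137.119.0.0
Test IP AND mask: 220.130.0.0
No, 220.130.14.173 is not in 137.119.0.0/20


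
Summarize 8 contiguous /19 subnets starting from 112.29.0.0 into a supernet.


Original prefix: /19
Number of subnets: 8 = 2^3
New prefix = 19 - 3 = 16
Supernet: 112.29.0.0/16


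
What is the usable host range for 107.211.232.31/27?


Network: 107.211.232.0
Broadcast: 107.211.232.31
First usable = network + 1
Last usable = broadcast - 1
Range: 107.211.232.1 to 107.211.232.30


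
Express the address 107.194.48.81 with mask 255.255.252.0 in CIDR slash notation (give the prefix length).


Binary: 11111111.11111111.11111100.00000000
Count leading 1s
Prefix: /22


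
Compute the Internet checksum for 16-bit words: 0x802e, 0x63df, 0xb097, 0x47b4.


Sum all words (with carry folding):
+ 0x802e = 0x802e
+ 0x63df = 0xe40d
+ 0xb097 = 0x94a5
+ 0x47b4 = 0xdc59
One's complement: ~0xdc59
Checksum = 0x23a6


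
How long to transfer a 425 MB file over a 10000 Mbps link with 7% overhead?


Effective throughput = 10000 * (1 - 7/100) = 9300 Mbps
File size in Mb = 425 * 8 = 3400 Mb
Time = 3400 / 9300
Time = 0.3656 seconds


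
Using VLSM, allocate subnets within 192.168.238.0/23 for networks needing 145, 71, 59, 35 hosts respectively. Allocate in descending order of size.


145 hosts -> /24 (254 usable): 192.168.238.0/24
71 hosts -> /25 (126 usable): 192.168.239.0/25
59 hosts -> /26 (62 usable): 192.168.239.128/26
35 hosts -> /26 (62 usable): 192.168.239.192/26
Allocation: 192.168.238.0/24 (145 hosts, 254 usable); 192.168.239.0/25 (71 hosts, 126 usable); 192.168.239.128/26 (59 hosts, 62 usable); 192.168.239.192/26 (35 hosts, 62 usable)


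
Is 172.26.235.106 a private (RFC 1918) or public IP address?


RFC 1918 private ranges:
  10.0.0.0/8 (10.0.0.0 - 10.255.255.255)
  172.16.0.0/12 (172.16.0.0 - 172.31.255.255)
  192.168.0.0/16 (192.168.0.0 - 192.168.255.255)
Private (in 172.16.0.0/12)


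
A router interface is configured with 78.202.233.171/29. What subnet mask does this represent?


/29 means 29 network bits, 3 host bits
Binary: 11111111111111111111111111111000
Mask: 255.255.255.248


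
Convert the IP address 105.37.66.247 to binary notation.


105 = 01101001
37 = 00100101
66 = 01000010
247 = 11110111
Binary: 01101001.00100101.01000010.11110111


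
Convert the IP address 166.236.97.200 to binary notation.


166 = 10100110
236 = 11101100
97 = 01100001
200 = 11001000
Binary: 10100110.11101100.01100001.11001000


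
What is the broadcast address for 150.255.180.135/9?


Network: 150.128.0.0/9
Host bits = 23
Set all host bits to 1:
Broadcast: 150.255.255.255


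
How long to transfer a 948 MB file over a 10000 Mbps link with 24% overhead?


Effective throughput = 10000 * (1 - 24/100) = 7600 Mbps
File size in Mb = 948 * 8 = 7584 Mb
Time = 7584 / 7600
Time = 0.9979 seconds


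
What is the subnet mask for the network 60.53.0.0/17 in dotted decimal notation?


/17 means 17 network bits, 15 host bits
Binary: 11111111111111111000000000000000
Mask: 255.255.128.0


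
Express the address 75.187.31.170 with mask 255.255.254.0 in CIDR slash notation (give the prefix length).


Binary: 11111111.11111111.11111110.00000000
Count leading 1s
Prefix: /23


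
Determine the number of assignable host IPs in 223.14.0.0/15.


Host bits = 32 - 15 = 17
Total addresses = 2^17 = 131072
Usable = total - 2 (network and broadcast)
Usable hosts: 131070


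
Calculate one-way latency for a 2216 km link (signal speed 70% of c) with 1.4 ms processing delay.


Speed = 0.7 * 3e5 km/s = 210000 km/s
Propagation delay = 2216 / 210000 = 0.0106 s = 10.5524 ms
Processing delay = 1.4 ms
Total one-way latency = 11.9524 ms


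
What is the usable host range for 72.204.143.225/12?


Network: 72.192.0.0
Broadcast: 72.207.255.255
First usable = network + 1
Last usable = broadcast - 1
Range: 72.192.0.1 to 72.207.255.254


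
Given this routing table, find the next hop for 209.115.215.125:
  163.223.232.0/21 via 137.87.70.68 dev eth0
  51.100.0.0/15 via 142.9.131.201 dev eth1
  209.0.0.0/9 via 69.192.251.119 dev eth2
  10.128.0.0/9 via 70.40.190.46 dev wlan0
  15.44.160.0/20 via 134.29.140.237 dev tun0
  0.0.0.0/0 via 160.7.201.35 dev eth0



Longest prefix match for 209.115.215.125:
  /21 163.223.232.0: no
  /15 51.100.0.0: no
  /9 209.0.0.0: MATCH
  /9 10.128.0.0: no
  /20 15.44.160.0: no
  /0 0.0.0.0: MATCH
Selected: next-hop 69.192.251.119 via eth2 (matched /9)


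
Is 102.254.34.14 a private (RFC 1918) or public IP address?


RFC 1918 private ranges:
  10.0.0.0/8 (10.0.0.0 - 10.255.255.255)
  172.16.0.0/12 (172.16.0.0 - 172.31.255.255)
  192.168.0.0/16 (192.168.0.0 - 192.168.255.255)
Public (not in any RFC 1918 range)


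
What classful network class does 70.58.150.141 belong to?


First octet: 70
Binary: 01000110
0xxxxxxx -> Class A (1-126)
Class A, default mask 255.0.0.0 (/8)


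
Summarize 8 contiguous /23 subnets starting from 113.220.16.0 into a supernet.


Original prefix: /23
Number of subnets: 8 = 2^3
New prefix = 23 - 3 = 20
Supernet: 113.220.16.0/20


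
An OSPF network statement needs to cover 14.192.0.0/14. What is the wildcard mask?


Subnet mask: 255.252.0.0
Wildcard = 255.255.255.255 - subnet mask
255 - 255 = 0
255 - 252 = 3
255 - 0 = 255
255 - 0 = 255
Wildcard: 0.3.255.255


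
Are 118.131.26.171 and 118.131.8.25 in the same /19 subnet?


Mask: 255.255.224.0
118.131.26.171 AND mask = 118.131.0.0
118.131.8.25 AND mask = 118.131.0.0
Yes, same subnet (118.131.0.0)


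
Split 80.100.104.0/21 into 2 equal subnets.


New prefix = 21 + 1 = 22
Each subnet has 1024 addresses
  80.100.104.0/22
  80.100.108.0/22
Subnets: 80.100.104.0/22, 80.100.108.0/22


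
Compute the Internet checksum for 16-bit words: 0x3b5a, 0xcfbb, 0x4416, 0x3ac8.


Sum all words (with carry folding):
+ 0x3b5a = 0x3b5a
+ 0xcfbb = 0x0b16
+ 0x4416 = 0x4f2c
+ 0x3ac8 = 0x89f4
One's complement: ~0x89f4
Checksum = 0x760b


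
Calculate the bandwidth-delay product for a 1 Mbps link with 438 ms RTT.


BDP = bandwidth * RTT
= 1 Mbps * 438 ms
= 1 * 1e6 * 438 / 1000 bits
= 438000 bits
= 54750 bytes
= 53.4668 KB
BDP = 438000 bits (54750 bytes)


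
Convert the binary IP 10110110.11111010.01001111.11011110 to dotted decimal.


10110110 = 182
11111010 = 250
01001111 = 79
11011110 = 222
IP: 182.250.79.222


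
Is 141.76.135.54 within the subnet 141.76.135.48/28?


Subnet network: 141.76.135.48
Test IP AND mask: 141.76.135.48
Yes, 141.76.135.54 is in 141.76.135.48/28


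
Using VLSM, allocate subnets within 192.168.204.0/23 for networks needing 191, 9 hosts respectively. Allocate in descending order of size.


191 hosts -> /24 (254 usable): 192.168.204.0/24
9 hosts -> /28 (14 usable): 192.168.205.0/28
Allocation: 192.168.204.0/24 (191 hosts, 254 usable); 192.168.205.0/28 (9 hosts, 14 usable)


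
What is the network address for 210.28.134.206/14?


IP:   11010010.00011100.10000110.11001110
Mask: 11111111.11111100.00000000.00000000
AND operation:
Net:  11010010.00011100.00000000.00000000
Network: 210.28.0.0/14


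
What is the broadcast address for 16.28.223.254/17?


Network: 16.28.128.0/17
Host bits = 15
Set all host bits to 1:
Broadcast: 16.28.255.255


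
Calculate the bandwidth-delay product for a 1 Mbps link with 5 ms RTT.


BDP = bandwidth * RTT
= 1 Mbps * 5 ms
= 1 * 1e6 * 5 / 1000 bits
= 5000 bits
= 625 bytes
BDP = 5000 bits (625 bytes)


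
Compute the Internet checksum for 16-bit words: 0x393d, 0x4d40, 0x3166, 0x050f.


Sum all words (with carry folding):
+ 0x393d = 0x393d
+ 0x4d40 = 0x867d
+ 0x3166 = 0xb7e3
+ 0x050f = 0xbcf2
One's complement: ~0xbcf2
Checksum = 0x430d


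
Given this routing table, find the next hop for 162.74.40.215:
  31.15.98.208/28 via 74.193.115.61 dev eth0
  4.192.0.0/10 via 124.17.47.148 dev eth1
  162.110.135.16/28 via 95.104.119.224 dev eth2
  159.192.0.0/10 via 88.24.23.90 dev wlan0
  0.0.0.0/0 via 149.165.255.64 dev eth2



Longest prefix match for 162.74.40.215:
  /28 31.15.98.208: no
  /10 4.192.0.0: no
  /28 162.110.135.16: no
  /10 159.192.0.0: no
  /0 0.0.0.0: MATCH
Selected: next-hop 149.165.255.64 via eth2 (matched /0)


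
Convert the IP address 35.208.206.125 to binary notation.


35 = 00100011
208 = 11010000
206 = 11001110
125 = 01111101
Binary: 00100011.11010000.11001110.01111101


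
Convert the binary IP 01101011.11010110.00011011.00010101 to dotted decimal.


01101011 = 107
11010110 = 214
00011011 = 27
00010101 = 21
IP: 107.214.27.21


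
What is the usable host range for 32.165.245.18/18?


Network: 32.165.192.0
Broadcast: 32.165.255.255
First usable = network + 1
Last usable = broadcast - 1
Range: 32.165.192.1 to 32.165.255.254


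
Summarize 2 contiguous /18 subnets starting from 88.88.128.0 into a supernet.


Original prefix: /18
Number of subnets: 2 = 2^1
New prefix = 18 - 1 = 17
Supernet: 88.88.128.0/17


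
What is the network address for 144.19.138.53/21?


IP:   10010000.00010011.10001010.00110101
Mask: 11111111.11111111.11111000.00000000
AND operation:
Net:  10010000.00010011.10001000.00000000
Network: 144.19.136.0/21


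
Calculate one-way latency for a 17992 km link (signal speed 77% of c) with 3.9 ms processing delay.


Speed = 0.77 * 3e5 km/s = 231000 km/s
Propagation delay = 17992 / 231000 = 0.0779 s = 77.8874 ms
Processing delay = 3.9 ms
Total one-way latency = 81.7874 ms


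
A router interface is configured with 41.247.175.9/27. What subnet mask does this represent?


/27 means 27 network bits, 5 host bits
Binary: 11111111111111111111111111100000
Mask: 255.255.255.224


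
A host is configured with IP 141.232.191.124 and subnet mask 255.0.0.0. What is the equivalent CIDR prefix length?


Binary: 11111111.00000000.00000000.00000000
Count leading 1s
Prefix: /8


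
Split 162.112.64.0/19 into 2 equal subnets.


New prefix = 19 + 1 = 20
Each subnet has 4096 addresses
  162.112.64.0/20
  162.112.80.0/20
Subnets: 162.112.64.0/20, 162.112.80.0/20


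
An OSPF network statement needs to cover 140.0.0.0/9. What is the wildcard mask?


Subnet mask: 255.128.0.0
Wildcard = 255.255.255.255 - subnet mask
255 - 255 = 0
255 - 128 = 127
255 - 0 = 255
255 - 0 = 255
Wildcard: 0.127.255.255


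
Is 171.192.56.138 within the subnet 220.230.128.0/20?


Subnet network: 220.230.128.0
Test IP AND mask: 171.192.48.0
No, 171.192.56.138 is not in 220.230.128.0/20


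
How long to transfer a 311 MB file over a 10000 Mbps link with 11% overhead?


Effective throughput = 10000 * (1 - 11/100) = 8900 Mbps
File size in Mb = 311 * 8 = 2488 Mb
Time = 2488 / 8900
Time = 0.2796 seconds


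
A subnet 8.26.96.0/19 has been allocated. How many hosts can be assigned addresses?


Host bits = 32 - 19 = 13
Total addresses = 2^13 = 8192
Usable = total - 2 (network and broadcast)
Usable hosts: 8190


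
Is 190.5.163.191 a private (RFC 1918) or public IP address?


RFC 1918 private ranges:
  10.0.0.0/8 (10.0.0.0 - 10.255.255.255)
  172.16.0.0/12 (172.16.0.0 - 172.31.255.255)
  192.168.0.0/16 (192.168.0.0 - 192.168.255.255)
Public (not in any RFC 1918 range)


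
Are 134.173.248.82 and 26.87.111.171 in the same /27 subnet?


Mask: 255.255.255.224
134.173.248.82 AND mask = 134.173.248.64
26.87.111.171 AND mask = 26.87.111.160
No, different subnets (134.173.248.64 vs 26.87.111.160)


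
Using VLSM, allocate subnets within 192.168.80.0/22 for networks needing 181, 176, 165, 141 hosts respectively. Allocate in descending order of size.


181 hosts -> /24 (254 usable): 192.168.80.0/24
176 hosts -> /24 (254 usable): 192.168.81.0/24
165 hosts -> /24 (254 usable): 192.168.82.0/24
141 hosts -> /24 (254 usable): 192.168.83.0/24
Allocation: 192.168.80.0/24 (181 hosts, 254 usable); 192.168.81.0/24 (176 hosts, 254 usable); 192.168.82.0/24 (165 hosts, 254 usable); 192.168.83.0/24 (141 hosts, 254 usable)


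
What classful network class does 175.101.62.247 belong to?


First octet: 175
Binary: 10101111
10xxxxxx -> Class B (128-191)
Class B, default mask 255.255.0.0 (/16)


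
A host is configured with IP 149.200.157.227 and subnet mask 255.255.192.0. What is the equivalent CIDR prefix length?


Binary: 11111111.11111111.11000000.00000000
Count leading 1s
Prefix: /18


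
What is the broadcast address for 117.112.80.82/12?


Network: 117.112.0.0/12
Host bits = 20
Set all host bits to 1:
Broadcast: 117.127.255.255


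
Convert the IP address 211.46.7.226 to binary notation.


211 = 11010011
46 = 00101110
7 = 00000111
226 = 11100010
Binary: 11010011.00101110.00000111.11100010


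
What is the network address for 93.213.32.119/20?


IP:   01011101.11010101.00100000.01110111
Mask: 11111111.11111111.11110000.00000000
AND operation:
Net:  01011101.11010101.00100000.00000000
Network: 93.213.32.0/20


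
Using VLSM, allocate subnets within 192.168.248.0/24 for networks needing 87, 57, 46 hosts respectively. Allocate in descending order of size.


87 hosts -> /25 (126 usable): 192.168.248.0/25
57 hosts -> /26 (62 usable): 192.168.248.128/26
46 hosts -> /26 (62 usable): 192.168.248.192/26
Allocation: 192.168.248.0/25 (87 hosts, 126 usable); 192.168.248.128/26 (57 hosts, 62 usable); 192.168.248.192/26 (46 hosts, 62 usable)


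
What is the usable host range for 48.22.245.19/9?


Network: 48.0.0.0
Broadcast: 48.127.255.255
First usable = network + 1
Last usable = broadcast - 1
Range: 48.0.0.1 to 48.127.255.254


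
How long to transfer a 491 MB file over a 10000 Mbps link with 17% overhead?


Effective throughput = 10000 * (1 - 17/100) = 8300 Mbps
File size in Mb = 491 * 8 = 3928 Mb
Time = 3928 / 8300
Time = 0.4733 seconds


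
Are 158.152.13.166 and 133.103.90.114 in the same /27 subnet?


Mask: 255.255.255.224
158.152.13.166 AND mask = 158.152.13.160
133.103.90.114 AND mask = 133.103.90.96
No, different subnets (158.152.13.160 vs 133.103.90.96)


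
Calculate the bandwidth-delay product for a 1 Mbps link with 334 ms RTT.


BDP = bandwidth * RTT
= 1 Mbps * 334 ms
= 1 * 1e6 * 334 / 1000 bits
= 334000 bits
= 41750 bytes
= 40.7715 KB
BDP = 334000 bits (41750 bytes)


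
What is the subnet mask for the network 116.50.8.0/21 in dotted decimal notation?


/21 means 21 network bits, 11 host bits
Binary: 11111111111111111111100000000000
Mask: 255.255.248.0


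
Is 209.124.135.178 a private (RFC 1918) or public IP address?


RFC 1918 private ranges:
  10.0.0.0/8 (10.0.0.0 - 10.255.255.255)
  172.16.0.0/12 (172.16.0.0 - 172.31.255.255)
  192.168.0.0/16 (192.168.0.0 - 192.168.255.255)
Public (not in any RFC 1918 range)


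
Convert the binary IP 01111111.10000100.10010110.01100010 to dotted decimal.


01111111 = 127
10000100 = 132
10010110 = 150
01100010 = 98
IP: 127.132.150.98


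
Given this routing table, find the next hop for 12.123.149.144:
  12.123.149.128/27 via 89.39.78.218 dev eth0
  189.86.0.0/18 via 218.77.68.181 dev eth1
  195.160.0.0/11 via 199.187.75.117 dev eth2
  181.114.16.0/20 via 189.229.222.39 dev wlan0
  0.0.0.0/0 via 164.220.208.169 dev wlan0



Longest prefix match for 12.123.149.144:
  /27 12.123.149.128: MATCH
  /18 189.86.0.0: no
  /11 195.160.0.0: no
  /20 181.114.16.0: no
  /0 0.0.0.0: MATCH
Selected: next-hop 89.39.78.218 via eth0 (matched /27)


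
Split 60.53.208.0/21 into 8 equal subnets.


New prefix = 21 + 3 = 24
Each subnet has 256 addresses
  60.53.208.0/24
  60.53.209.0/24
  60.53.210.0/24
  60.53.211.0/24
  60.53.212.0/24
  60.53.213.0/24
  60.53.214.0/24
  60.53.215.0/24
Subnets: 60.53.208.0/24, 60.53.209.0/24, 60.53.210.0/24, 60.53.211.0/24, 60.53.212.0/24, 60.53.213.0/24, 60.53.214.0/24, 60.53.215.0/24


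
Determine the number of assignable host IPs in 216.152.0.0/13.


Host bits = 32 - 13 = 19
Total addresses = 2^19 = 524288
Usable = total - 2 (network and broadcast)
Usable hosts: 524286


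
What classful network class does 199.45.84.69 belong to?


First octet: 199
Binary: 11000111
110xxxxx -> Class C (192-223)
Class C, default mask 255.255.255.0 (/24)


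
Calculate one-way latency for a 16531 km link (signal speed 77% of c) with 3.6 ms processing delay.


Speed = 0.77 * 3e5 km/s = 231000 km/s
Propagation delay = 16531 / 231000 = 0.0716 s = 71.5628 ms
Processing delay = 3.6 ms
Total one-way latency = 75.1628 ms


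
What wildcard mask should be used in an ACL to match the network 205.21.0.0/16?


Subnet mask: 255.255.0.0
Wildcard = 255.255.255.255 - subnet mask
255 - 255 = 0
255 - 255 = 0
255 - 0 = 255
255 - 0 = 255
Wildcard: 0.0.255.255


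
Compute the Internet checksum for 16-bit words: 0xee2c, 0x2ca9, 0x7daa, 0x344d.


Sum all words (with carry folding):
+ 0xee2c = 0xee2c
+ 0x2ca9 = 0x1ad6
+ 0x7daa = 0x9880
+ 0x344d = 0xcccd
One's complement: ~0xcccd
Checksum = 0x3332


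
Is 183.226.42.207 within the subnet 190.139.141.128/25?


Subnet network: 190.139.141.128
Test IP AND mask: 183.226.42.128
No, 183.226.42.207 is not in 190.139.141.128/25


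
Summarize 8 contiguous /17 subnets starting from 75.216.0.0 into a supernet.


Original prefix: /17
Number of subnets: 8 = 2^3
New prefix = 17 - 3 = 14
Supernet: 75.216.0.0/14


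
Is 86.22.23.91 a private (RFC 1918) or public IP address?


RFC 1918 private ranges:
  10.0.0.0/8 (10.0.0.0 - 10.255.255.255)
  172.16.0.0/12 (172.16.0.0 - 172.31.255.255)
  192.168.0.0/16 (192.168.0.0 - 192.168.255.255)
Public (not in any RFC 1918 range)


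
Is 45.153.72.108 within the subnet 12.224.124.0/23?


Subnet network: 12.224.124.0
Test IP AND mask: 45.153.72.0
No, 45.153.72.108 is not in 12.224.124.0/23


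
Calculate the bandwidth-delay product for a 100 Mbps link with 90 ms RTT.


BDP = bandwidth * RTT
= 100 Mbps * 90 ms
= 100 * 1e6 * 90 / 1000 bits
= 9000000 bits
= 1125000 bytes
= 1098.6328 KB
BDP = 9000000 bits (1125000 bytes)


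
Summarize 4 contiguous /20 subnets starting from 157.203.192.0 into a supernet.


Original prefix: /20
Number of subnets: 4 = 2^2
New prefix = 20 - 2 = 18
Supernet: 157.203.192.0/18


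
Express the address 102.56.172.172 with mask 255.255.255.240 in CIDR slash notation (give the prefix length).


Binary: 11111111.11111111.11111111.11110000
Count leading 1s
Prefix: /28


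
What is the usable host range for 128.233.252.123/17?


Network: 128.233.128.0
Broadcast: 128.233.255.255
First usable = network + 1
Last usable = broadcast - 1
Range: 128.233.128.1 to 128.233.255.254


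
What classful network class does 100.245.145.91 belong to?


First octet: 100
Binary: 01100100
0xxxxxxx -> Class A (1-126)
Class A, default mask 255.0.0.0 (/8)


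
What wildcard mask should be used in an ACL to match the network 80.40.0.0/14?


Subnet mask: 255.252.0.0
Wildcard = 255.255.255.255 - subnet mask
255 - 255 = 0
255 - 252 = 3
255 - 0 = 255
255 - 0 = 255
Wildcard: 0.3.255.255


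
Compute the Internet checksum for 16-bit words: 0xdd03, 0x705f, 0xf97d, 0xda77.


Sum all words (with carry folding):
+ 0xdd03 = 0xdd03
+ 0x705f = 0x4d63
+ 0xf97d = 0x46e1
+ 0xda77 = 0x2159
One's complement: ~0x2159
Checksum = 0xdea6


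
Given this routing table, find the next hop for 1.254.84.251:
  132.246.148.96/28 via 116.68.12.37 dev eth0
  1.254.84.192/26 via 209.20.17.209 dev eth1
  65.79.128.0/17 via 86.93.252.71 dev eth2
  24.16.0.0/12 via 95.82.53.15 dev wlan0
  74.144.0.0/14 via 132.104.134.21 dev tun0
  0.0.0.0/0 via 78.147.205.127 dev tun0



Longest prefix match for 1.254.84.251:
  /28 132.246.148.96: no
  /26 1.254.84.192: MATCH
  /17 65.79.128.0: no
  /12 24.16.0.0: no
  /14 74.144.0.0: no
  /0 0.0.0.0: MATCH
Selected: next-hop 209.20.17.209 via eth1 (matched /26)


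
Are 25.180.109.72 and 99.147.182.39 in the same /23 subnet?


Mask: 255.255.254.0
25.180.109.72 AND mask = 25.180.108.0
99.147.182.39 AND mask = 99.147.182.0
No, different subnets (25.180.108.0 vs 99.147.182.0)


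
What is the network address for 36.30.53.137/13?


IP:   00100100.00011110.00110101.10001001
Mask: 11111111.11111000.00000000.00000000
AND operation:
Net:  00100100.00011000.00000000.00000000
Network: 36.24.0.0/13


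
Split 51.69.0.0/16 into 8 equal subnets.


New prefix = 16 + 3 = 19
Each subnet has 8192 addresses
  51.69.0.0/19
  51.69.32.0/19
  51.69.64.0/19
  51.69.96.0/19
  51.69.128.0/19
  51.69.160.0/19
  51.69.192.0/19
  51.69.224.0/19
Subnets: 51.69.0.0/19, 51.69.32.0/19, 51.69.64.0/19, 51.69.96.0/19, 51.69.128.0/19, 51.69.160.0/19, 51.69.192.0/19, 51.69.224.0/19


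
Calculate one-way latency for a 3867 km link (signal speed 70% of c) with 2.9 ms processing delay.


Speed = 0.7 * 3e5 km/s = 210000 km/s
Propagation delay = 3867 / 210000 = 0.0184 s = 18.4143 ms
Processing delay = 2.9 ms
Total one-way latency = 21.3143 ms


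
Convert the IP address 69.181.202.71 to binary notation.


69 = 01000101
181 = 10110101
202 = 11001010
71 = 01000111
Binary: 01000101.10110101.11001010.01000111


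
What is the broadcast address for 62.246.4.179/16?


Network: 62.246.0.0/16
Host bits = 16
Set all host bits to 1:
Broadcast: 62.246.255.255


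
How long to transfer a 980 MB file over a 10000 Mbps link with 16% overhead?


Effective throughput = 10000 * (1 - 16/100) = 8400 Mbps
File size in Mb = 980 * 8 = 7840 Mb
Time = 7840 / 8400
Time = 0.9333 seconds


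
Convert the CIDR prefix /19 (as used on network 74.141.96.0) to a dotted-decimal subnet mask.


/19 means 19 network bits, 13 host bits
Binary: 11111111111111111110000000000000
Mask: 255.255.224.0


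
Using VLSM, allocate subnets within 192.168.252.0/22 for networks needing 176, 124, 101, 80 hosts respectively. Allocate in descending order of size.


176 hosts -> /24 (254 usable): 192.168.252.0/24
124 hosts -> /25 (126 usable): 192.168.253.0/25
101 hosts -> /25 (126 usable): 192.168.253.128/25
80 hosts -> /25 (126 usable): 192.168.254.0/25
Allocation: 192.168.252.0/24 (176 hosts, 254 usable); 192.168.253.0/25 (124 hosts, 126 usable); 192.168.253.128/25 (101 hosts, 126 usable); 192.168.254.0/25 (80 hosts, 126 usable)


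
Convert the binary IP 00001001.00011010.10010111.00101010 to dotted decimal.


00001001 = 9
00011010 = 26
10010111 = 151
00101010 = 42
IP: 9.26.151.42


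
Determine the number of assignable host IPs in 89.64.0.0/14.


Host bits = 32 - 14 = 18
Total addresses = 2^18 = 262144
Usable = total - 2 (network and broadcast)
Usable hosts: 262142


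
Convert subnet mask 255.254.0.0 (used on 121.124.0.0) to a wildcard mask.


Subnet mask: 255.254.0.0
Wildcard = 255.255.255.255 - subnet mask
255 - 255 = 0
255 - 254 = 1
255 - 0 = 255
255 - 0 = 255
Wildcard: 0.1.255.255


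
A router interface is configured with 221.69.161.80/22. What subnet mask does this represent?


/22 means 22 network bits, 10 host bits
Binary: 11111111111111111111110000000000
Mask: 255.255.252.0


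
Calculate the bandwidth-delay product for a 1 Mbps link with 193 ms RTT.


BDP = bandwidth * RTT
= 1 Mbps * 193 ms
= 1 * 1e6 * 193 / 1000 bits
= 193000 bits
= 24125 bytes
= 23.5596 KB
BDP = 193000 bits (24125 bytes)
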